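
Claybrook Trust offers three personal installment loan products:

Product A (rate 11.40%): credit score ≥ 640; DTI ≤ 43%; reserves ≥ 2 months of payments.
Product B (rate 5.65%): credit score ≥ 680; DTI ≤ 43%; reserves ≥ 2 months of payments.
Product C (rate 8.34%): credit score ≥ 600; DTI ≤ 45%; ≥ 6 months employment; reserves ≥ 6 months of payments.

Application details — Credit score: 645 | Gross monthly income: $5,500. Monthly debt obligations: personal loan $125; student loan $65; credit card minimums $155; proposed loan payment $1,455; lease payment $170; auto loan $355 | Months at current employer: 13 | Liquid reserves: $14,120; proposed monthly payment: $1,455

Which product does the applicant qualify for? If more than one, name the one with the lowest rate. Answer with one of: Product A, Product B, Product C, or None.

Total debts = (125 + 65 + 155 + 1,455 + 170 + 355) = 2,325; DTI = 2,325/5,500 = 42.3%.
Reserves = 14,120/1,455 = 9.7 months.
Product A: score 645 ≥ 640; DTI 42.3% ≤ 43%; reserves 9.7 ≥ 2 mo → qualifies.
Product B: score 645 < 680; DTI 42.3% ≤ 43%; reserves 9.7 ≥ 2 mo → does not qualify.
Product C: score 645 ≥ 600; DTI 42.3% ≤ 45%; employment 13 ≥ 6 mo; reserves 9.7 ≥ 6 mo → qualifies.
Qualifying: Product A, Product C. Lowest rate is 8.34% → Product C.

Product C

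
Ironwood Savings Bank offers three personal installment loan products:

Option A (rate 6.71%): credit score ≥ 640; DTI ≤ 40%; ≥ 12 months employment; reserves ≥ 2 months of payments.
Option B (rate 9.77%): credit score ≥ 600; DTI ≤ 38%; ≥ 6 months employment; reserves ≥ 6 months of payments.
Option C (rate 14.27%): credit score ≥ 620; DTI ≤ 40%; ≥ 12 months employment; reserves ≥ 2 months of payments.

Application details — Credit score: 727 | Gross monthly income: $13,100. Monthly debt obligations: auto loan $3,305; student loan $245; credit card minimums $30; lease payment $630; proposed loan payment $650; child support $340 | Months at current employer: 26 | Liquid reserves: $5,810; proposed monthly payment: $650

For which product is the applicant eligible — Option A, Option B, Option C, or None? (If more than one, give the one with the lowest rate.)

Option A

Total debts = (3,305 + 245 + 30 + 630 + 650 + 340) = 5,200; DTI = 5,200/13,100 = 39.7%.
Reserves = 5,810/650 = 8.9 months.
Option A: score 727 ≥ 640; DTI 39.7% ≤ 40%; employment 26 ≥ 12 mo; reserves 8.9 ≥ 2 mo → qualifies.
Option B: score 727 ≥ 600; DTI 39.7% > 38%; employment 26 ≥ 6 mo; reserves 8.9 ≥ 6 mo → does not qualify.
Option C: score 727 ≥ 620; DTI 39.7% ≤ 40%; employment 26 ≥ 12 mo; reserves 8.9 ≥ 2 mo → qualifies.
Qualifying: Option A, Option C. Lowest rate is 6.71% → Option A.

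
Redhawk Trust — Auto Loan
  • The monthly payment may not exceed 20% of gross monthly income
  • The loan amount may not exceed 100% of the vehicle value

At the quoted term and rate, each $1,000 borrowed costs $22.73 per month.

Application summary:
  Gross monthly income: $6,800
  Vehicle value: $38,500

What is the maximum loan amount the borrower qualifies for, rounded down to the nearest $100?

Payment cap: 20% × $6,800 = $1,360/month.
At $22.73 per $1,000, that supports 1,360/22.73 × 1,000 ≈ $59,832 → $59,800.
LTV cap: 100% × $38,500 = $38,500 → $38,500.
Binding constraint: loan-to-value.

$38,500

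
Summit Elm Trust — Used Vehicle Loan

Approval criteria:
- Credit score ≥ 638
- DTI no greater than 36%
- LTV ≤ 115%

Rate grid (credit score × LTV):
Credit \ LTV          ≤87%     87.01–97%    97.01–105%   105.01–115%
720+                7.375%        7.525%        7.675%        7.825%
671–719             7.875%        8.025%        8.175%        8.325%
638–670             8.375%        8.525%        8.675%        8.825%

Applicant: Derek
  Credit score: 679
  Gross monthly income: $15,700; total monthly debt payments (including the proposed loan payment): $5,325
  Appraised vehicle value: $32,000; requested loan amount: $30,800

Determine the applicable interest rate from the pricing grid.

8.025%

Credit score 679 ≥ 638; DTI: 5,325 ÷ 15,700 = 33.9%, within the 36% cap
LTV: 30,800 ÷ 32,000 = 96.2%, within 115% cap
Row: 679 falls in 671–719. Column: 96.2% falls in 87.01–97%. Rate = 8.025%.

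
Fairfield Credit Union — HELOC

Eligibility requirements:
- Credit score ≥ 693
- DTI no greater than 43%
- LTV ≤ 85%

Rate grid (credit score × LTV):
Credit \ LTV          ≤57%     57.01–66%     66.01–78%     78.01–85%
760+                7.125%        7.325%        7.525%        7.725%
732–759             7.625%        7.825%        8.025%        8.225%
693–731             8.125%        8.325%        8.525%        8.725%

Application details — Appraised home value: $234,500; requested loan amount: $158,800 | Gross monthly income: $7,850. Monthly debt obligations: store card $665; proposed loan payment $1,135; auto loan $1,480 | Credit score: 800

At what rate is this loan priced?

7.525%

Credit score 800 ≥ 693; Total monthly debts = (665 + 1,135 + 1,480) = 3,280. DTI = 3,280/7,850 = 41.8% ≤ 43%
LTV = 158,800/234,500 = 67.7% ≤ 85%
Credit 800 → row 760+; LTV 67.7% → column 66.01–78%. Grid cell → 7.525%.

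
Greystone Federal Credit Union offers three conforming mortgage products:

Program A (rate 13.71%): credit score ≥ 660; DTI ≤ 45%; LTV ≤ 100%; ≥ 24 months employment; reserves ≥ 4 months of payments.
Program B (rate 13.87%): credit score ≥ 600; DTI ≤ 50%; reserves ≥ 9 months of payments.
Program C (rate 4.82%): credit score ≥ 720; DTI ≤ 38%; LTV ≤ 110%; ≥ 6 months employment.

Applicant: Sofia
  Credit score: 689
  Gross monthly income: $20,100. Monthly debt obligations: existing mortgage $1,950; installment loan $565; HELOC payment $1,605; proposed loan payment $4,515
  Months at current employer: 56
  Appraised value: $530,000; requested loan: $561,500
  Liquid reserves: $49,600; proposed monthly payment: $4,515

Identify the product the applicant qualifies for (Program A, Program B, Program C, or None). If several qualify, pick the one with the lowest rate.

Total debts = (1,950 + 565 + 1,605 + 4,515) = 8,635; DTI = 8,635/20,100 = 43%.
LTV = 561,500/530,000 = 105.9%.
Reserves = 49,600/4,515 = 11.0 months.
Program A: score 689 ≥ 660; DTI 43% ≤ 45%; LTV 105.9% > 100%; employment 56 ≥ 24 mo; reserves 11.0 ≥ 4 mo → does not qualify.
Program B: score 689 ≥ 600; DTI 43% ≤ 50%; reserves 11.0 ≥ 9 mo → qualifies.
Program C: score 689 < 720; DTI 43% > 38%; LTV 105.9% ≤ 110%; employment 56 ≥ 6 mo → does not qualify.

Program B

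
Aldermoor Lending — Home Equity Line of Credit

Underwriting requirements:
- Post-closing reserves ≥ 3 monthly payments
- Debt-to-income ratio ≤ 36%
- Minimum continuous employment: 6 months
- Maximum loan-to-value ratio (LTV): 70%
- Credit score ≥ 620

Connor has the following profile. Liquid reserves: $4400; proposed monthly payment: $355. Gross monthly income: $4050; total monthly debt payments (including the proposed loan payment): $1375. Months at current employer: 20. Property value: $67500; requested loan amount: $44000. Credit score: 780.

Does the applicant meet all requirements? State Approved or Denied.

Reserves = 4,400/355 = 12.4 months ≥ 3
DTI = 1,375/4,050 = 34% ≤ 36%
Employment 20 ≥ 6 months
LTV: 44,000 ÷ 67,500 = 65.2%, within 70% cap
Credit score 780 ≥ 620 (meets)
All criteria satisfied.

Approved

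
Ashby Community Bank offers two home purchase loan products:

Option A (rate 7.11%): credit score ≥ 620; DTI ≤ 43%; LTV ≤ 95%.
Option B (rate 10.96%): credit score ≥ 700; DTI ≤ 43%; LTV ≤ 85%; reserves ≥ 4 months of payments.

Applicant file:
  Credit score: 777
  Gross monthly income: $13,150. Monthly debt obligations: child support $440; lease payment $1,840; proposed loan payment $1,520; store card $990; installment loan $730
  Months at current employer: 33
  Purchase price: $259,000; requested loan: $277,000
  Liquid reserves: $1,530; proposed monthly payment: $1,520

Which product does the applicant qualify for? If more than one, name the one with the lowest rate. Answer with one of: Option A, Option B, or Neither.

Neither

Total debts = (440 + 1,840 + 1,520 + 990 + 730) = 5,520; DTI = 5,520/13,150 = 42%.
LTV = 277,000/259,000 = 106.9%.
Reserves = 1,530/1,520 = 1.0 months.
Option A: score 777 ≥ 620; DTI 42% ≤ 43%; LTV 106.9% > 95% → does not qualify.
Option B: score 777 ≥ 700; DTI 42% ≤ 43%; LTV 106.9% > 85%; reserves 1.0 < 4 mo → does not qualify.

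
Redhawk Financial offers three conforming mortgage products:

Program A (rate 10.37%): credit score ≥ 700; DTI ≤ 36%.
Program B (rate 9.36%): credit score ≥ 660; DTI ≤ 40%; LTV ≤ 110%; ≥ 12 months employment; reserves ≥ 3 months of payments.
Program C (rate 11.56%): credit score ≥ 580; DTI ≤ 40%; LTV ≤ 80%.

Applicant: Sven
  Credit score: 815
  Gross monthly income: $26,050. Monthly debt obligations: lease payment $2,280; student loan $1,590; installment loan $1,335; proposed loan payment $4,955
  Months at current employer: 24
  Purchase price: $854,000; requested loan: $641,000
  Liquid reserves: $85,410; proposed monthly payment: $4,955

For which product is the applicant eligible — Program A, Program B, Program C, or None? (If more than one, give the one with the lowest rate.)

Program B

Total debts = (2,280 + 1,590 + 1,335 + 4,955) = 10,160; DTI = 10,160/26,050 = 39%.
LTV = 641,000/854,000 = 75.1%.
Reserves = 85,410/4,955 = 17.2 months.
Program A: score 815 ≥ 700; DTI 39% > 36% → does not qualify.
Program B: score 815 ≥ 660; DTI 39% ≤ 40%; LTV 75.1% ≤ 110%; employment 24 ≥ 12 mo; reserves 17.2 ≥ 3 mo → qualifies.
Program C: score 815 ≥ 580; DTI 39% ≤ 40%; LTV 75.1% ≤ 80% → qualifies.
Qualifying: Program B, Program C. Lowest rate is 9.36% → Program B.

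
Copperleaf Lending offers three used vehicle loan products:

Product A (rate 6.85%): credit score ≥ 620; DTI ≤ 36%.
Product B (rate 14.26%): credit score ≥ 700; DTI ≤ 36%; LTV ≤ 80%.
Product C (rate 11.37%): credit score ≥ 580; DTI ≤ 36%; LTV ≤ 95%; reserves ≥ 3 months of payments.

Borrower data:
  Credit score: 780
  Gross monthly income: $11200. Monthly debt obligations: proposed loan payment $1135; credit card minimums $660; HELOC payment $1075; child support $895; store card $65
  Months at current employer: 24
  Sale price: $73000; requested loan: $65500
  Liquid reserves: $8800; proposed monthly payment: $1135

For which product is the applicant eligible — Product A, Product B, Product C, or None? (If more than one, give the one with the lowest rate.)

Product A

Total debts = (1,135 + 660 + 1,075 + 895 + 65) = 3,830; DTI = 3,830/11,200 = 34.2%.
LTV = 65,500/73,000 = 89.7%.
Reserves = 8,800/1,135 = 7.8 months.
Product A: score 780 ≥ 620; DTI 34.2% ≤ 36% → qualifies.
Product B: score 780 ≥ 700; DTI 34.2% ≤ 36%; LTV 89.7% > 80% → does not qualify.
Product C: score 780 ≥ 580; DTI 34.2% ≤ 36%; LTV 89.7% ≤ 95%; reserves 7.8 ≥ 3 mo → qualifies.
Qualifying: Product A, Product C. Lowest rate is 6.85% → Product A.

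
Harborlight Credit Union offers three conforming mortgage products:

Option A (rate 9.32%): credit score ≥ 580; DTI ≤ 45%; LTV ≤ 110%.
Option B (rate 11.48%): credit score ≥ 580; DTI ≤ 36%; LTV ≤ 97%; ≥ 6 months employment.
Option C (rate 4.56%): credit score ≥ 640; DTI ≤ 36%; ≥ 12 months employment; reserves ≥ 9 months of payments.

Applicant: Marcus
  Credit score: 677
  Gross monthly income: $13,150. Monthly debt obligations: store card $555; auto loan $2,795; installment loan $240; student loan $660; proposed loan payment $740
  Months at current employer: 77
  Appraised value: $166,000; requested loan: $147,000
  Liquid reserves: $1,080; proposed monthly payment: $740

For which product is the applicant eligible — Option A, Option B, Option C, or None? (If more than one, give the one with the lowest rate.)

Option A

Total debts = (555 + 2,795 + 240 + 660 + 740) = 4,990; DTI = 4,990/13,150 = 37.9%.
LTV = 147,000/166,000 = 88.6%.
Reserves = 1,080/740 = 1.5 months.
Option A: score 677 ≥ 580; DTI 37.9% ≤ 45%; LTV 88.6% ≤ 110% → qualifies.
Option B: score 677 ≥ 580; DTI 37.9% > 36%; LTV 88.6% ≤ 97%; employment 77 ≥ 6 mo → does not qualify.
Option C: score 677 ≥ 640; DTI 37.9% > 36%; employment 77 ≥ 12 mo; reserves 1.5 < 9 mo → does not qualify.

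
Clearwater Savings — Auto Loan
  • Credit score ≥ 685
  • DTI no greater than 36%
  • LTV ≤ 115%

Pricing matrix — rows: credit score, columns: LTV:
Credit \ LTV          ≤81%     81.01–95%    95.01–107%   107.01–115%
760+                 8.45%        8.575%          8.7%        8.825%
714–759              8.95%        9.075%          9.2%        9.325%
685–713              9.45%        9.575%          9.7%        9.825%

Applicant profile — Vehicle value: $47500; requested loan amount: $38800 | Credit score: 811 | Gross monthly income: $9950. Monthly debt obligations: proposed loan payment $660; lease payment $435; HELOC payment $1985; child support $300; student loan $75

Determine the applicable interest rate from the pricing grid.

Credit score 811 ≥ 685; Total monthly debts = (660 + 435 + 1,985 + 300 + 75) = 3,455. DTI: 3,455 ÷ 9,950 = 34.7%, within the 36% cap
LTV = 38,800/47,500 = 81.7% ≤ 115%
Credit 811 → row 760+; LTV 81.7% → column 81.01–95%. Grid cell → 8.575%.

8.575%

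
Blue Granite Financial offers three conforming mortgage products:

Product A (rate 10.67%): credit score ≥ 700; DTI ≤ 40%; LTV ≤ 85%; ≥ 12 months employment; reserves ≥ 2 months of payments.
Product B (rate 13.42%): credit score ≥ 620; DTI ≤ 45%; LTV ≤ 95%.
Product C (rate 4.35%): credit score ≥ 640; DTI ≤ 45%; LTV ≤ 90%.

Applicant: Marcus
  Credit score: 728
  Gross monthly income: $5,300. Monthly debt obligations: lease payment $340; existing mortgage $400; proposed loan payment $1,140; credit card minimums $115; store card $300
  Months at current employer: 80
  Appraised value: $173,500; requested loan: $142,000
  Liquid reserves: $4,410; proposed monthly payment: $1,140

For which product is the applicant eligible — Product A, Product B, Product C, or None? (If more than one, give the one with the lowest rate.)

Total debts = (340 + 400 + 1,140 + 115 + 300) = 2,295; DTI = 2,295/5,300 = 43.3%.
LTV = 142,000/173,500 = 81.8%.
Reserves = 4,410/1,140 = 3.9 months.
Product A: score 728 ≥ 700; DTI 43.3% > 40%; LTV 81.8% ≤ 85%; employment 80 ≥ 12 mo; reserves 3.9 ≥ 2 mo → does not qualify.
Product B: score 728 ≥ 620; DTI 43.3% ≤ 45%; LTV 81.8% ≤ 95% → qualifies.
Product C: score 728 ≥ 640; DTI 43.3% ≤ 45%; LTV 81.8% ≤ 90% → qualifies.
Qualifying: Product B, Product C. Lowest rate is 4.35% → Product C.

Product C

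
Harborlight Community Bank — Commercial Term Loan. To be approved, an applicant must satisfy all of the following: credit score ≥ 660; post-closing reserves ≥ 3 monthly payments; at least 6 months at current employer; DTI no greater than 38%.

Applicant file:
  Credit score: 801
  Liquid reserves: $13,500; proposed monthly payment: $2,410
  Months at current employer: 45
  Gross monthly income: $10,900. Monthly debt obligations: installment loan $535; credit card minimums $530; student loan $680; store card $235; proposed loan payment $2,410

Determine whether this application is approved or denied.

Denied

Credit score 801 ≥ 660 (meets)
Reserves = 13,500/2,410 = 5.6 months ≥ 3
Employment 45 ≥ 6 months
Total monthly debts = (535 + 530 + 680 + 235 + 2,410) = 4,390. Debt-to-income = 4,390/10,900 = 40.3% — over 38% limit
Fails on DTI.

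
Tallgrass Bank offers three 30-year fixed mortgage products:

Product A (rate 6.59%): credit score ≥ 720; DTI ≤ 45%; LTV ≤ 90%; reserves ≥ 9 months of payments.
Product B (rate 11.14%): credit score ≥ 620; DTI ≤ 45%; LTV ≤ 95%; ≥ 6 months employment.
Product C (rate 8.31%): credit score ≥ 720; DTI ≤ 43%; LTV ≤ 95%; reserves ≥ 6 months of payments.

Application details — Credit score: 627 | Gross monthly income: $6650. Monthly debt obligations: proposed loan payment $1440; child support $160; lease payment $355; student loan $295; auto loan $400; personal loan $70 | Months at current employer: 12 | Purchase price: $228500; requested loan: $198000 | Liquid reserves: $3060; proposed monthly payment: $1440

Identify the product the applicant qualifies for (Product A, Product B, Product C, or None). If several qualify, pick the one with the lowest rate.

Product B

Total debts = (1,440 + 160 + 355 + 295 + 400 + 70) = 2,720; DTI = 2,720/6,650 = 40.9%.
LTV = 198,000/228,500 = 86.7%.
Reserves = 3,060/1,440 = 2.1 months.
Product A: score 627 < 720; DTI 40.9% ≤ 45%; LTV 86.7% ≤ 90%; reserves 2.1 < 9 mo → does not qualify.
Product B: score 627 ≥ 620; DTI 40.9% ≤ 45%; LTV 86.7% ≤ 95%; employment 12 ≥ 6 mo → qualifies.
Product C: score 627 < 720; DTI 40.9% ≤ 43%; LTV 86.7% ≤ 95%; reserves 2.1 < 6 mo → does not qualify.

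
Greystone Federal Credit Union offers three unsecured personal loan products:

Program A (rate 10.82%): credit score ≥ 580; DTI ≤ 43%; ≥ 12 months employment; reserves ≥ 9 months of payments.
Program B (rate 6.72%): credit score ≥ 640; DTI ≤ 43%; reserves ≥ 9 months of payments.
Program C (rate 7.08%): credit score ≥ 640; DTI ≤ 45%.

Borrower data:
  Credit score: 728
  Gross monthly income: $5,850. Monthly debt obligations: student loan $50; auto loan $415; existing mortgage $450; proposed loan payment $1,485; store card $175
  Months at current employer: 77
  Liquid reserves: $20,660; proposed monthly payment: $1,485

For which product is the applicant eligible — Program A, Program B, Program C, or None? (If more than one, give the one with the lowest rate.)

Total debts = (50 + 415 + 450 + 1,485 + 175) = 2,575; DTI = 2,575/5,850 = 44%.
Reserves = 20,660/1,485 = 13.9 months.
Program A: score 728 ≥ 580; DTI 44% > 43%; employment 77 ≥ 12 mo; reserves 13.9 ≥ 9 mo → does not qualify.
Program B: score 728 ≥ 640; DTI 44% > 43%; reserves 13.9 ≥ 9 mo → does not qualify.
Program C: score 728 ≥ 640; DTI 44% ≤ 45% → qualifies.

Program C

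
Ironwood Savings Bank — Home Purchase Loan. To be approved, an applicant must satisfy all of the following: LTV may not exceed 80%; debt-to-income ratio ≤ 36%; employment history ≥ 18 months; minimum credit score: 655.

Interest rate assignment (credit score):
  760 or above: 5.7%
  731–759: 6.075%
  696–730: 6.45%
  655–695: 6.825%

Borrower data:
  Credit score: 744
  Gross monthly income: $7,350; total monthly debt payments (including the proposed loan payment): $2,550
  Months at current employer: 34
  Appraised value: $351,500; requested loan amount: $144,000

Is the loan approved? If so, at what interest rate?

Credit score 744 ≥ 655 (meets minimum)
Employment 34 ≥ 18 months
LTV: 144,000 ÷ 351,500 = 41%, within 80% cap
DTI: 2,550 ÷ 7,350 = 34.7%, within the 36% cap
All requirements met. Score 744 falls in the 731–759 tier → 6.075%.

Approved at 6.075%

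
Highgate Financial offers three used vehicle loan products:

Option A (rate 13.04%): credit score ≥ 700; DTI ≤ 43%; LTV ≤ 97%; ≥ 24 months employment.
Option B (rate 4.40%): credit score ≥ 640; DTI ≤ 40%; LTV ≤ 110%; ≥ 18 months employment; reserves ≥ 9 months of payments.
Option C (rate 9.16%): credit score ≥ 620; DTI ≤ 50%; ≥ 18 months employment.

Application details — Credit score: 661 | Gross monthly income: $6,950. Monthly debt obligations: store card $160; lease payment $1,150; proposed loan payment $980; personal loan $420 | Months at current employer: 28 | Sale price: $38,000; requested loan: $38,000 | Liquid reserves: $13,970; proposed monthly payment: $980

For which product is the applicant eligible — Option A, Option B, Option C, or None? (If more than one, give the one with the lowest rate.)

Total debts = (160 + 1,150 + 980 + 420) = 2,710; DTI = 2,710/6,950 = 39%.
LTV = 38,000/38,000 = 100%.
Reserves = 13,970/980 = 14.3 months.
Option A: score 661 < 700; DTI 39% ≤ 43%; LTV 100% > 97%; employment 28 ≥ 24 mo → does not qualify.
Option B: score 661 ≥ 640; DTI 39% ≤ 40%; LTV 100% ≤ 110%; employment 28 ≥ 18 mo; reserves 14.3 ≥ 9 mo → qualifies.
Option C: score 661 ≥ 620; DTI 39% ≤ 50%; employment 28 ≥ 18 mo → qualifies.
Qualifying: Option B, Option C. Lowest rate is 4.40% → Option B.

Option B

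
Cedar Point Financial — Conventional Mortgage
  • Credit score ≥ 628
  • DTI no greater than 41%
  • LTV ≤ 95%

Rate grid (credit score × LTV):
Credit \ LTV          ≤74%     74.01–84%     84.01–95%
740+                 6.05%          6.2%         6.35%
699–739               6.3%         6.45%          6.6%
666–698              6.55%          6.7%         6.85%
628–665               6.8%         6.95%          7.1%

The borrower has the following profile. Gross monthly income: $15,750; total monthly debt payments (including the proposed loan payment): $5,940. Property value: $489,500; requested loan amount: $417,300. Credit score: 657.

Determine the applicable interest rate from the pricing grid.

7.1%

Credit score 657 ≥ 628; DTI = 5,940/15,750 = 37.7% ≤ 41%
LTV = 417,300/489,500 = 85.3% ≤ 95%
Score 657 is in the 628–665 band; LTV 85.3% is in the 84.01–95% band → 7.1%.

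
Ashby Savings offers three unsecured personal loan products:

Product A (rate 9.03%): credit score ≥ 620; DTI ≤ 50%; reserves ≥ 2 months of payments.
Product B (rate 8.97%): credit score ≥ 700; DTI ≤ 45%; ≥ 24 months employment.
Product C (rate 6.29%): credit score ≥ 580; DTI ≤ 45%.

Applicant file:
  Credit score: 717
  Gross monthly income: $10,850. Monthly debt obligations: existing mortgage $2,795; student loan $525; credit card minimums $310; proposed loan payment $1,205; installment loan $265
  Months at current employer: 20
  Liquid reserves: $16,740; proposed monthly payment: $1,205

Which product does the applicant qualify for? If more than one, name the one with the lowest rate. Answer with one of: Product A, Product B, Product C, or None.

Product A

Total debts = (2,795 + 525 + 310 + 1,205 + 265) = 5,100; DTI = 5,100/10,850 = 47%.
Reserves = 16,740/1,205 = 13.9 months.
Product A: score 717 ≥ 620; DTI 47% ≤ 50%; reserves 13.9 ≥ 2 mo → qualifies.
Product B: score 717 ≥ 700; DTI 47% > 45%; employment 20 < 24 mo → does not qualify.
Product C: score 717 ≥ 580; DTI 47% > 45% → does not qualify.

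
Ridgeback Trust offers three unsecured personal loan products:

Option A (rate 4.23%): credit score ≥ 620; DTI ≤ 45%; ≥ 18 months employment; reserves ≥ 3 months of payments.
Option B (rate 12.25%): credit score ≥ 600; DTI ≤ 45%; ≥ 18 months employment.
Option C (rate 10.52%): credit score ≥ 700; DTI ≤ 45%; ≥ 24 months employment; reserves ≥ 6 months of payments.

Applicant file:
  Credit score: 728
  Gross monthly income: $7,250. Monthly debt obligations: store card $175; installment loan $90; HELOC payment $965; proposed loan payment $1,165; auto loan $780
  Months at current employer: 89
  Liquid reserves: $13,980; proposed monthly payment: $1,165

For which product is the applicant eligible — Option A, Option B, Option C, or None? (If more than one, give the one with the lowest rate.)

Option A

Total debts = (175 + 90 + 965 + 1,165 + 780) = 3,175; DTI = 3,175/7,250 = 43.8%.
Reserves = 13,980/1,165 = 12.0 months.
Option A: score 728 ≥ 620; DTI 43.8% ≤ 45%; employment 89 ≥ 18 mo; reserves 12.0 ≥ 3 mo → qualifies.
Option B: score 728 ≥ 600; DTI 43.8% ≤ 45%; employment 89 ≥ 18 mo → qualifies.
Option C: score 728 ≥ 700; DTI 43.8% ≤ 45%; employment 89 ≥ 24 mo; reserves 12.0 ≥ 6 mo → qualifies.
Qualifying: Option A, Option B, Option C. Lowest rate is 4.23% → Option A.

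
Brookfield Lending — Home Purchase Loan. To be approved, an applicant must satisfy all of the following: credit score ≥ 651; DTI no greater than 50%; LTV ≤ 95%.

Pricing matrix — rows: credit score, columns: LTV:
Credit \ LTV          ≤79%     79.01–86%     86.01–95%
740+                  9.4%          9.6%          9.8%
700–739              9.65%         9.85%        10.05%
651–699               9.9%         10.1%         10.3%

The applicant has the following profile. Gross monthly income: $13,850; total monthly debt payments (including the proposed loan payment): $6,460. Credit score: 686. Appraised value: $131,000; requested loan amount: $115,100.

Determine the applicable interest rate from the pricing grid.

Credit score 686 ≥ 651; DTI: 6,460 ÷ 13,850 = 46.6%, within the 50% cap
LTV: 115,100 ÷ 131,000 = 87.9%, within 95% cap
Row: 686 falls in 651–699. Column: 87.9% falls in 86.01–95%. Rate = 10.3%.

10.3%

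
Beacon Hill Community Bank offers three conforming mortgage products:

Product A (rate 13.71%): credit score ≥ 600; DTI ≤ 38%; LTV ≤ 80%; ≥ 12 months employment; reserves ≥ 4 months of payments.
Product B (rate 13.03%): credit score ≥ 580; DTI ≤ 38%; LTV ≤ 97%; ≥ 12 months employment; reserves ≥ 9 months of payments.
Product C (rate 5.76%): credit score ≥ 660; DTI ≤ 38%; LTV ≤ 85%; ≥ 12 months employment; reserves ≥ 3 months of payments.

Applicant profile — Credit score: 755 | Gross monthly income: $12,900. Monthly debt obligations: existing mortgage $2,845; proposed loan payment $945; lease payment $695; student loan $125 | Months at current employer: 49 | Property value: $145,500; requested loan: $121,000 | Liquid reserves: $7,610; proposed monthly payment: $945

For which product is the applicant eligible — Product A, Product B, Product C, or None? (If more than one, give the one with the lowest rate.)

Total debts = (2,845 + 945 + 695 + 125) = 4,610; DTI = 4,610/12,900 = 35.7%.
LTV = 121,000/145,500 = 83.2%.
Reserves = 7,610/945 = 8.1 months.
Product A: score 755 ≥ 600; DTI 35.7% ≤ 38%; LTV 83.2% > 80%; employment 49 ≥ 12 mo; reserves 8.1 ≥ 4 mo → does not qualify.
Product B: score 755 ≥ 580; DTI 35.7% ≤ 38%; LTV 83.2% ≤ 97%; employment 49 ≥ 12 mo; reserves 8.1 < 9 mo → does not qualify.
Product C: score 755 ≥ 660; DTI 35.7% ≤ 38%; LTV 83.2% ≤ 85%; employment 49 ≥ 12 mo; reserves 8.1 ≥ 3 mo → qualifies.

Product C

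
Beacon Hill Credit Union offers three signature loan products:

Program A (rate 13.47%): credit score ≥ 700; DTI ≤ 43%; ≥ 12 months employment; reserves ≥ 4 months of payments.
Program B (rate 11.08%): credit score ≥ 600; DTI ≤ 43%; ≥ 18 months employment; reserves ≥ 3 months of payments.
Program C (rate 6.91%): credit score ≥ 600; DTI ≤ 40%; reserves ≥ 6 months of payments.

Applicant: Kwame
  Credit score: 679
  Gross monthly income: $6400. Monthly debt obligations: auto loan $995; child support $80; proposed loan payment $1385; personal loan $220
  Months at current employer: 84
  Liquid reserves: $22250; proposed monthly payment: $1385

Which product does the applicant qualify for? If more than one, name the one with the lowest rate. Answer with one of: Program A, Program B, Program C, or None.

Program B

Total debts = (995 + 80 + 1,385 + 220) = 2,680; DTI = 2,680/6,400 = 41.9%.
Reserves = 22,250/1,385 = 16.1 months.
Program A: score 679 < 700; DTI 41.9% ≤ 43%; employment 84 ≥ 12 mo; reserves 16.1 ≥ 4 mo → does not qualify.
Program B: score 679 ≥ 600; DTI 41.9% ≤ 43%; employment 84 ≥ 18 mo; reserves 16.1 ≥ 3 mo → qualifies.
Program C: score 679 ≥ 600; DTI 41.9% > 40%; reserves 16.1 ≥ 6 mo → does not qualify.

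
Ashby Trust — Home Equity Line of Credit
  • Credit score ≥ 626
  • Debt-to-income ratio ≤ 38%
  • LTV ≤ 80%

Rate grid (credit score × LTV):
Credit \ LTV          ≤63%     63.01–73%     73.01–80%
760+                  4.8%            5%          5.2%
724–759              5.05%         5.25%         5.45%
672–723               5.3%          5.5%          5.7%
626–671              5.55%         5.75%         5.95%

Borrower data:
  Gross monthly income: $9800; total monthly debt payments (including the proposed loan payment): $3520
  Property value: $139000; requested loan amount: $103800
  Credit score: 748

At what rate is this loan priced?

5.45%

Credit score 748 ≥ 626; DTI: 3,520 ÷ 9,800 = 35.9%, within the 38% cap
LTV: 103,800 ÷ 139,000 = 74.7%, within 80% cap
Credit 748 → row 724–759; LTV 74.7% → column 73.01–80%. Grid cell → 5.45%.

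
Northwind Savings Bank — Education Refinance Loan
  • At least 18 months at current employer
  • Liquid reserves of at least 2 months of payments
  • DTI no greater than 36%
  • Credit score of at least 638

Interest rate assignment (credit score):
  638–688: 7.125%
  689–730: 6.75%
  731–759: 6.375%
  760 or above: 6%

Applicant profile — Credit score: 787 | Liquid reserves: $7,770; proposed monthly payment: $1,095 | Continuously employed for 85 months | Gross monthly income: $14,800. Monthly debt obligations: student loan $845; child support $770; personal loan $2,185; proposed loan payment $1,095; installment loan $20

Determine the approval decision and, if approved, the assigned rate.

Credit score 787 ≥ 638 (meets minimum)
Reserves: 7,770 ÷ 1,095 = 7.1 months (meets 2-month minimum)
Total monthly debts = (845 + 770 + 2,185 + 1,095 + 20) = 4,915. Debt-to-income = 4,915/14,800 = 33.2% — meets 36% limit
Employment 85 ≥ 18 months
All requirements met. Score 787 falls in the 760 or above tier → 6%.

Approved at 6%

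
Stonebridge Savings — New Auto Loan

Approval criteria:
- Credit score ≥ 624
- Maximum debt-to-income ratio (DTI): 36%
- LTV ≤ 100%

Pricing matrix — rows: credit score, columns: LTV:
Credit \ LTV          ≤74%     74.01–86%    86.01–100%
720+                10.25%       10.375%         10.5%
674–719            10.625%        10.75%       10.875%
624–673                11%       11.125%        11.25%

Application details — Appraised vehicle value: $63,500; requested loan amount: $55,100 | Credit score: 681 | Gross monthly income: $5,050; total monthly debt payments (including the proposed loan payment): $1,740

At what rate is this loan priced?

Credit score 681 ≥ 624; Debt-to-income = 1,740/5,050 = 34.5% — meets 36% limit
Loan-to-value = 55,100/63,500 = 86.8% — pass (100% max)
Score 681 is in the 674–719 band; LTV 86.8% is in the 86.01–100% band → 10.875%.

10.875%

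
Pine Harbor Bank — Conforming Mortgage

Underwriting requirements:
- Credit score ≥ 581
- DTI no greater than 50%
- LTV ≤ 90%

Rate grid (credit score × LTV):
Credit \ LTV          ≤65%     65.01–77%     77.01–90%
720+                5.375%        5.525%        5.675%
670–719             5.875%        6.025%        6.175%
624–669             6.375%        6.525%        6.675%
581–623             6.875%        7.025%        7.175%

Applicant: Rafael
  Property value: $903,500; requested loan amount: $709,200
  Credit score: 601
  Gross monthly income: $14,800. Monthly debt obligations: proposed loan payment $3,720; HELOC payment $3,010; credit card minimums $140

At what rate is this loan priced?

7.175%

Credit score 601 ≥ 581; Total monthly debts = (3,720 + 3,010 + 140) = 6,870. DTI: 6,870 ÷ 14,800 = 46.4%, within the 50% cap
LTV = 709,200/903,500 = 78.5% ≤ 90%
Score 601 is in the 581–623 band; LTV 78.5% is in the 77.01–90% band → 7.175%.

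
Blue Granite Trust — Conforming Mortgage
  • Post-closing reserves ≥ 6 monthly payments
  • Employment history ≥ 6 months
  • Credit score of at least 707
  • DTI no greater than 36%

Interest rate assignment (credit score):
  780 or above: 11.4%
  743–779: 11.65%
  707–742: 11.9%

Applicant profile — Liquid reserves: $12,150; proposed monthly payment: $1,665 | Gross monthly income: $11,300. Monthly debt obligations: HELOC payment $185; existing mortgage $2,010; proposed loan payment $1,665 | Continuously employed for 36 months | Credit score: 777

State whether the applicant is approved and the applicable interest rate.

Credit score 777 ≥ 707 (meets minimum)
Liquid reserves cover 12,150/1,665 = 7.3 months — ≥ 6 required
Employment 36 ≥ 6 months
Total monthly debts = (185 + 2,010 + 1,665) = 3,860. DTI = 3,860/11,300 = 34.2% ≤ 36%
All requirements met. Score 777 falls in the 743–779 tier → 11.65%.

Approved at 11.65%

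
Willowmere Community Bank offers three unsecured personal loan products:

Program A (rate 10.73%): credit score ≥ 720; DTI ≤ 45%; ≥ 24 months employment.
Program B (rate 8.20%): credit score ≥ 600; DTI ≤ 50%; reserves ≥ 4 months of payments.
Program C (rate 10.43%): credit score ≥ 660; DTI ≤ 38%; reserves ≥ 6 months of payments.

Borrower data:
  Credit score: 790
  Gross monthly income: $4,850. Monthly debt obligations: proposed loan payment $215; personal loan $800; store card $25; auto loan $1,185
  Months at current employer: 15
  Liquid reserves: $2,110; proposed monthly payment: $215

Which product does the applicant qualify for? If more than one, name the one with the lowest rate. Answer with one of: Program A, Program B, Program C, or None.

Program B

Total debts = (215 + 800 + 25 + 1,185) = 2,225; DTI = 2,225/4,850 = 45.9%.
Reserves = 2,110/215 = 9.8 months.
Program A: score 790 ≥ 720; DTI 45.9% > 45%; employment 15 < 24 mo → does not qualify.
Program B: score 790 ≥ 600; DTI 45.9% ≤ 50%; reserves 9.8 ≥ 4 mo → qualifies.
Program C: score 790 ≥ 660; DTI 45.9% > 38%; reserves 9.8 ≥ 6 mo → does not qualify.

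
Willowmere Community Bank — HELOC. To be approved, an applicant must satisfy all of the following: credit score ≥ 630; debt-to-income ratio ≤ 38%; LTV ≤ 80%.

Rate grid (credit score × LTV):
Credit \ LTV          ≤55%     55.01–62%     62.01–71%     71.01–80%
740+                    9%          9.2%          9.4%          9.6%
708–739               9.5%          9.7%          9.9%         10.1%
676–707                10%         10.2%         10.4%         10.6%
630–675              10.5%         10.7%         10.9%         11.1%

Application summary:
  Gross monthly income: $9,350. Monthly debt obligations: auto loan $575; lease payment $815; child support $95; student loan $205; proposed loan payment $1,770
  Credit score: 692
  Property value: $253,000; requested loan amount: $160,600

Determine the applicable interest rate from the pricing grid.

Credit score 692 ≥ 630; Total monthly debts = (575 + 815 + 95 + 205 + 1,770) = 3,460. DTI = 3,460/9,350 = 37% ≤ 38%
LTV: 160,600 ÷ 253,000 = 63.5%, within 80% cap
Score 692 is in the 676–707 band; LTV 63.5% is in the 62.01–71% band → 10.4%.

10.4%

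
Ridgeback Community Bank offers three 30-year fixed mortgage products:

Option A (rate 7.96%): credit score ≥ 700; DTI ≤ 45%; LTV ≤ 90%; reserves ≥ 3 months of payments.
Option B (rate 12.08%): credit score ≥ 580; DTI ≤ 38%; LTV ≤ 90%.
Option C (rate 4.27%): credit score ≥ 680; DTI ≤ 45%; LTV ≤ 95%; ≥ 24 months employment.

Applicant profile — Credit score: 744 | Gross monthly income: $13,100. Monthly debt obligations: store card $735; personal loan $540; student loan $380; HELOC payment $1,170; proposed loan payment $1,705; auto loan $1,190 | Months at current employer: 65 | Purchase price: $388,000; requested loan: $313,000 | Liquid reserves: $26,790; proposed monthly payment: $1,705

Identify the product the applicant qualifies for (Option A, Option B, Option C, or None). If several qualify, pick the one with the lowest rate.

Total debts = (735 + 540 + 380 + 1,170 + 1,705 + 1,190) = 5,720; DTI = 5,720/13,100 = 43.7%.
LTV = 313,000/388,000 = 80.7%.
Reserves = 26,790/1,705 = 15.7 months.
Option A: score 744 ≥ 700; DTI 43.7% ≤ 45%; LTV 80.7% ≤ 90%; reserves 15.7 ≥ 3 mo → qualifies.
Option B: score 744 ≥ 580; DTI 43.7% > 38%; LTV 80.7% ≤ 90% → does not qualify.
Option C: score 744 ≥ 680; DTI 43.7% ≤ 45%; LTV 80.7% ≤ 95%; employment 65 ≥ 24 mo → qualifies.
Qualifying: Option A, Option C. Lowest rate is 4.27% → Option C.

Option C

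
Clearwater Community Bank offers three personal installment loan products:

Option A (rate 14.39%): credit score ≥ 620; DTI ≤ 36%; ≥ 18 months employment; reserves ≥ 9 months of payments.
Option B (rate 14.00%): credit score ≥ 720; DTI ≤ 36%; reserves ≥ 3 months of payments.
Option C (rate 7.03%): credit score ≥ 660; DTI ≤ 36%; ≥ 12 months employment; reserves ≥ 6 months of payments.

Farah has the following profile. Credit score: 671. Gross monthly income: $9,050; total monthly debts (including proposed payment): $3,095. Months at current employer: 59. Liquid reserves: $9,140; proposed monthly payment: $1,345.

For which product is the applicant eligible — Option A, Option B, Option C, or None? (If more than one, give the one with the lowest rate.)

Option C

DTI = 3,095/9,050 = 34.2%.
Reserves = 9,140/1,345 = 6.8 months.
Option A: score 671 ≥ 620; DTI 34.2% ≤ 36%; employment 59 ≥ 18 mo; reserves 6.8 < 9 mo → does not qualify.
Option B: score 671 < 720; DTI 34.2% ≤ 36%; reserves 6.8 ≥ 3 mo → does not qualify.
Option C: score 671 ≥ 660; DTI 34.2% ≤ 36%; employment 59 ≥ 12 mo; reserves 6.8 ≥ 6 mo → qualifies.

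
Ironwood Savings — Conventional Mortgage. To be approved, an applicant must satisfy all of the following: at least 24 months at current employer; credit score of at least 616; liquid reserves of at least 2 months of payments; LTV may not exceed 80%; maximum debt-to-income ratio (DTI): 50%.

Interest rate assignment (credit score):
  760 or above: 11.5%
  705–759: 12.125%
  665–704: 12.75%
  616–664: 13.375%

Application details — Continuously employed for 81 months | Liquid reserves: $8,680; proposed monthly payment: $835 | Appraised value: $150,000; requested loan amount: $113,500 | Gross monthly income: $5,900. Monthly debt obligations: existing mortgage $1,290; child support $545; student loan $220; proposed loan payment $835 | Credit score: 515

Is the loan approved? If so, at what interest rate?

Credit score 515 < 616 (below minimum)
Total monthly debts = (1,290 + 545 + 220 + 835) = 2,890. DTI = 2,890/5,900 = 49% ≤ 50%
Employment 81 ≥ 24 months
Liquid reserves cover 8,680/835 = 10.4 months — ≥ 2 required
Loan-to-value = 113,500/150,000 = 75.7% — pass (80% max)
Not all requirements met → denied.

Denied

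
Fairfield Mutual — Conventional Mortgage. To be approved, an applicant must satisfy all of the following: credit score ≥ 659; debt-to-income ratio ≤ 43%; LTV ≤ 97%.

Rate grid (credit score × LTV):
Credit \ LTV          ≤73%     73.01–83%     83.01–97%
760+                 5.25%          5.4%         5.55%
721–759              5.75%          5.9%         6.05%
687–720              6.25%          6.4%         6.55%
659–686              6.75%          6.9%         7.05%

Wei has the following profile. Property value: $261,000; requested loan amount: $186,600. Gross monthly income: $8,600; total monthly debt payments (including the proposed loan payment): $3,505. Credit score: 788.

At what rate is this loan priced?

Credit score 788 ≥ 659; DTI = 3,505/8,600 = 40.8% ≤ 43%
Loan-to-value = 186,600/261,000 = 71.5% — pass (97% max)
Credit 788 → row 760+; LTV 71.5% → column ≤73%. Grid cell → 5.25%.

5.25%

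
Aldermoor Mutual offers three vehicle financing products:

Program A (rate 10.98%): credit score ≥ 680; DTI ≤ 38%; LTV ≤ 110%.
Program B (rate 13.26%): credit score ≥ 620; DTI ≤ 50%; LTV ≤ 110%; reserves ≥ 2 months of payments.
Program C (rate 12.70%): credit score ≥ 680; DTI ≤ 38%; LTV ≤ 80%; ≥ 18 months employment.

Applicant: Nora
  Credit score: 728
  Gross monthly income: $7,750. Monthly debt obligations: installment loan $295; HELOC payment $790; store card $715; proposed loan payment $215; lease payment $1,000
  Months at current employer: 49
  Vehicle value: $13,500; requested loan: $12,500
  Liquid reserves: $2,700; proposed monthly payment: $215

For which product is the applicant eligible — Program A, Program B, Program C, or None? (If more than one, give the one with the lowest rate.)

Total debts = (295 + 790 + 715 + 215 + 1,000) = 3,015; DTI = 3,015/7,750 = 38.9%.
LTV = 12,500/13,500 = 92.6%.
Reserves = 2,700/215 = 12.6 months.
Program A: score 728 ≥ 680; DTI 38.9% > 38%; LTV 92.6% ≤ 110% → does not qualify.
Program B: score 728 ≥ 620; DTI 38.9% ≤ 50%; LTV 92.6% ≤ 110%; reserves 12.6 ≥ 2 mo → qualifies.
Program C: score 728 ≥ 680; DTI 38.9% > 38%; LTV 92.6% > 80%; employment 49 ≥ 18 mo → does not qualify.

Program B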